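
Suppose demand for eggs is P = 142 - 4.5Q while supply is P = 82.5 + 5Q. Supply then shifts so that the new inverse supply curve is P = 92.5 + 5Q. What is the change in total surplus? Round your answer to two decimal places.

Initial equilibrium: Q_0 = 6.2632, P_0 = 113.8158; CS_0 = (1/2)(6.2632)(28.1842) = 88.2611, PS_0 = (1/2)(6.2632)(31.3158) = 98.0679.
New equilibrium: 142 - 4.5Q = 92.5 + 5Q gives Q_1 = 5.2105, P_1 = 118.5526; CS_1 = 61.0866, PS_1 = 67.874.
Change in total surplus = (61.0866 + 67.874) - (88.2611 + 98.0679) = -57.3684.

-57.37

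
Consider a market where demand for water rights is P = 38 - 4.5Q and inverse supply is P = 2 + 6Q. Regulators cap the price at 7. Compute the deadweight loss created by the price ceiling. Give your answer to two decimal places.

35.36

Free-market equilibrium: 38 - 4.5Q = 2 + 6Q gives Q* = 3.4286, P* = 22.5714.
At the ceiling price 7, quantity supplied is (7 - 2)/6 = 0.8333; supply is the short side, so Q = 0.8333 trades at P = 7.
The lost-trades triangle has base Q* - 0.8333 = 2.5952 and height equal to the gap between the curves at Q = 0.8333, which is 34.25 - 7 = 27.25. DWL = (1/2)(2.5952)(27.25) = 35.3601.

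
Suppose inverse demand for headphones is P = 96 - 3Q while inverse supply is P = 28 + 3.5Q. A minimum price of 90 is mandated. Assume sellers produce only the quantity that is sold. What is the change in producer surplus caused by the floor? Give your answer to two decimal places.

-74.53

Without the control, 96 - 3Q = 28 + 3.5Q so Q* = 10.4615 and P* = 64.6154.
At the floor price 90, quantity demanded is (96 - 90)/3 = 2; demand is the short side, so Q = 2 trades at P = 90.
PS goes from (1/2)(10.4615)(36.6154) = 191.5266 to 117 (computed as (90 - 28)(2) - (1/2)(3.5)(2)^2), a change of -74.5266.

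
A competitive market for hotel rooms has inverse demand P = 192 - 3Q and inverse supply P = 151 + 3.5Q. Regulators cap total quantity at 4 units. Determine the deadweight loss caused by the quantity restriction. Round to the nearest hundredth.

Without the quota, 192 - 3Q = 151 + 3.5Q gives Q* = 6.3077.
At Q = 4 the demand price is 192 - 3(4) = 180 and the supply price is 151 + 3.5(4) = 165.
Deadweight loss is the triangle between the curves from 4 to 6.3077: (1/2)(180 - 165)(6.3077 - 4) = 17.3077.

17.31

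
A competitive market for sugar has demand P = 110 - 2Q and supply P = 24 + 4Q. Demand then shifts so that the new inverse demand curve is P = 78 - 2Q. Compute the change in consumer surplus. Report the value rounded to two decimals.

-124.44

Initial equilibrium: Q_0 = 14.3333, P_0 = 81.3333; CS_0 = (1/2)(14.3333)(28.6667) = 205.4444, PS_0 = (1/2)(14.3333)(57.3333) = 410.8889.
New equilibrium: 78 - 2Q = 24 + 4Q gives Q_1 = 9, P_1 = 60; CS_1 = 81, PS_1 = 162.
Change in consumer surplus = 81 - 205.4444 = -124.4444.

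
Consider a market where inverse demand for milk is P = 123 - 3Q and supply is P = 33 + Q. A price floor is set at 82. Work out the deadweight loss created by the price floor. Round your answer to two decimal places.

Without the control, 123 - 3Q = 33 + Q so Q* = 22.5 and P* = 55.5.
At P = 82, buyers demand (123 - 82)/3 = 13.6667 while sellers would supply more, so the quantity traded is 13.6667 at price 82.
The lost-trades triangle has base Q* - 13.6667 = 8.8333 and height equal to the gap between the curves at Q = 13.6667, which is 82 - 46.6667 = 35.3333. DWL = (1/2)(8.8333)(35.3333) = 156.0556.

156.06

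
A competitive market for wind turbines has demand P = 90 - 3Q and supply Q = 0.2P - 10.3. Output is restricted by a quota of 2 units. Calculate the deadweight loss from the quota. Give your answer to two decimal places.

Rewriting supply in inverse form: P = 51.5 + 5Q.
Unrestricted equilibrium: Q* = (90 - 51.5)/(3 + 5) = 4.8125.
At Q = 2 the demand price is 90 - 3(2) = 84 and the supply price is 51.5 + 5(2) = 61.5.
DWL = (1/2)(gap between curves at 2) x (Q* - 2) = (1/2)(22.5)(2.8125) = 31.6406.

31.64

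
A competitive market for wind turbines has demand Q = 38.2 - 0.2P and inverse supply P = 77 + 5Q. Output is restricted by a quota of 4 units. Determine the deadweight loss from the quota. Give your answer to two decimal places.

273.80

Rewriting demand in inverse form: P = 191 - 5Q.
Unrestricted equilibrium: Q* = (191 - 77)/(5 + 5) = 11.4.
At Q = 4 the demand price is 191 - 5(4) = 171 and the supply price is 77 + 5(4) = 97.
DWL = (1/2)(gap between curves at 4) x (Q* - 4) = (1/2)(74)(7.4) = 273.8.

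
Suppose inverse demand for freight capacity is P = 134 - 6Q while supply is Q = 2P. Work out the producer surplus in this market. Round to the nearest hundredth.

Rewriting supply in inverse form: P = 0.5Q.
Set 134 - 6Q = 0.5Q, which gives 134 = 6.5Q, so Q* = 20.6154 and P* = 134 - 6(20.6154) = 10.3077.
Producer surplus is the triangle above supply below P*: (1/2)(20.6154)(10.3077 - 0) = (1/2)(20.6154)(10.3077) = 106.2485.

106.25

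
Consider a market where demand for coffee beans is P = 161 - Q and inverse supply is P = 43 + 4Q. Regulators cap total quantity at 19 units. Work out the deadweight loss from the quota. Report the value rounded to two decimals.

Without the quota, 161 - Q = 43 + 4Q gives Q* = 23.6.
At Q = 19 the demand price is 161 - (19) = 142 and the supply price is 43 + 4(19) = 119.
Deadweight loss is the triangle between the curves from 19 to 23.6: (1/2)(142 - 119)(23.6 - 19) = 52.9.

52.90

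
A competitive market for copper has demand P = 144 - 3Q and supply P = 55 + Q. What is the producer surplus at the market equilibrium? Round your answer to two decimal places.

Setting demand equal to supply, 89 = 4Q, so Q* = 22.25 and P* = 77.25.
PS is the area between P* and the supply curve from 0 to Q*: (1/2)(22.25)(22.25) = 247.5312.

247.53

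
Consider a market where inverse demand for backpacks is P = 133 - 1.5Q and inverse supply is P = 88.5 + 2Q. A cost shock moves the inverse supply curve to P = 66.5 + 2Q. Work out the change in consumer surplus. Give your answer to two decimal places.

Initial equilibrium: Q_0 = 12.7143, P_0 = 113.9286; CS_0 = (1/2)(12.7143)(19.0714) = 121.2398, PS_0 = (1/2)(12.7143)(25.4286) = 161.6531.
New equilibrium: 133 - 1.5Q = 66.5 + 2Q gives Q_1 = 19, P_1 = 104.5; CS_1 = 270.75, PS_1 = 361.
Change in consumer surplus = 270.75 - 121.2398 = 149.5102.

149.51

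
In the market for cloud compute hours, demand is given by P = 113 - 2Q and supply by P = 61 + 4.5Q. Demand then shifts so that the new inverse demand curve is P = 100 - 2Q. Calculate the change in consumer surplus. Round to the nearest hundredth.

-28.00

Initial equilibrium: Q_0 = 8, P_0 = 97; CS_0 = (1/2)(8)(16) = 64, PS_0 = (1/2)(8)(36) = 144.
New equilibrium: 100 - 2Q = 61 + 4.5Q gives Q_1 = 6, P_1 = 88; CS_1 = 36, PS_1 = 81.
Change in consumer surplus = 36 - 64 = -28.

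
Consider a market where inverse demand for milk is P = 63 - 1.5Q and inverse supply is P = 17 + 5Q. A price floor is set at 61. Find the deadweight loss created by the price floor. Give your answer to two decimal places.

107.21

Free-market equilibrium: 63 - 1.5Q = 17 + 5Q gives Q* = 7.0769, P* = 52.3846.
At the floor price 61, quantity demanded is (63 - 61)/1.5 = 1.3333; demand is the short side, so Q = 1.3333 trades at P = 61.
The lost-trades triangle has base Q* - 1.3333 = 5.7436 and height equal to the gap between the curves at Q = 1.3333, which is 61 - 23.6667 = 37.3333. DWL = (1/2)(5.7436)(37.3333) = 107.2137.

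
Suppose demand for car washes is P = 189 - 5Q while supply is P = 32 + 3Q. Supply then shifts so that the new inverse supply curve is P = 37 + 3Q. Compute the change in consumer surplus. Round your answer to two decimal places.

Initial equilibrium: Q_0 = 19.625, P_0 = 90.875; CS_0 = (1/2)(19.625)(98.125) = 962.8516, PS_0 = (1/2)(19.625)(58.875) = 577.7109.
New equilibrium: 189 - 5Q = 37 + 3Q gives Q_1 = 19, P_1 = 94; CS_1 = 902.5, PS_1 = 541.5.
Change in consumer surplus = 902.5 - 962.8516 = -60.3516.

-60.35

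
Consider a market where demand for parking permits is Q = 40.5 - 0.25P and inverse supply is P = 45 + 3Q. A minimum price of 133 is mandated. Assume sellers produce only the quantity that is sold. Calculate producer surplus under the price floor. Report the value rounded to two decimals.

Rewriting demand in inverse form: P = 162 - 4Q.
Without the control, 162 - 4Q = 45 + 3Q so Q* = 16.7143 and P* = 95.1429.
At P = 133, buyers demand (162 - 133)/4 = 7.25 while sellers would supply more, so the quantity traded is 7.25 at price 133.
The supply price at Q = 7.25 is 66.75. PS is the trapezoid between 133 and supply over [0, 7.25]: (1/2)[(133 - 45) + (133 - 66.75)](7.25) = 559.1562.

559.16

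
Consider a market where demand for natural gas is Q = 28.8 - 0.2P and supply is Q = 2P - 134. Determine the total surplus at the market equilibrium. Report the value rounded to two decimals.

539.00

Rewriting demand in inverse form: P = 144 - 5Q.
Rewriting supply in inverse form: P = 67 + 0.5Q.
Equilibrium: 144 - 5Q = 67 + 0.5Q, so Q* = 14 and P* = 74.
CS = (1/2)(14)(70) = 490 and PS = (1/2)(14)(7) = 49, so total surplus = 539.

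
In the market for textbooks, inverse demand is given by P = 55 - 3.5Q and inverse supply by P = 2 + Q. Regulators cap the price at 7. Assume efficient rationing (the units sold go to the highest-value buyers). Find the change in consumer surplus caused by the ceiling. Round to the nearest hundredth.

Without the control, 55 - 3.5Q = 2 + Q so Q* = 11.7778 and P* = 13.7778.
At P = 7, sellers supply (7 - 2)/1 = 5 while buyers want more, so the quantity traded is 5 at price 7.
CS goes from (1/2)(11.7778)(41.2222) = 242.7531 to 196.25 (computed as (55 - 7)(5) - (1/2)(3.5)(5)^2), a change of -46.5031.

-46.50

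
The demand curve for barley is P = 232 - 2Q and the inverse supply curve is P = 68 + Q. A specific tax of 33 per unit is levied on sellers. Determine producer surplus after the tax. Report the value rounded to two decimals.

Without the tax, 232 - 2Q = 68 + Q so Q* = 54.6667 and P* = 122.6667.
A tax on sellers shifts supply up by 33: 232 - 2Q = 68 + Q + 33, so Q_t = 43.6667. Buyers pay P_b = 144.6667; sellers receive P_s = P_b - 33 = 111.6667.
Producer surplus is the triangle above supply below P_s: (1/2)(43.6667)(111.6667 - 68) = 953.3889.

953.39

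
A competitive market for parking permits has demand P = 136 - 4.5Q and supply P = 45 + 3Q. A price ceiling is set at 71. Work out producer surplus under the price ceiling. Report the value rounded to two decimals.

Free-market equilibrium: 136 - 4.5Q = 45 + 3Q gives Q* = 12.1333, P* = 81.4.
At P = 71, sellers supply (71 - 45)/3 = 8.6667 while buyers want more, so the quantity traded is 8.6667 at price 71.
PS is the triangle above supply below 71: (1/2)(8.6667)(71 - 45) = 112.6667.

112.67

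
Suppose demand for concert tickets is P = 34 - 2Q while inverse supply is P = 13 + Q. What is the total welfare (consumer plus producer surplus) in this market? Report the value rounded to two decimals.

73.50

Set 34 - 2Q = 13 + Q, which gives 21 = 3Q, so Q* = 7 and P* = 34 - 2(7) = 20.
CS = (1/2)(7)(14) = 49 and PS = (1/2)(7)(7) = 24.5, so total surplus = 73.5.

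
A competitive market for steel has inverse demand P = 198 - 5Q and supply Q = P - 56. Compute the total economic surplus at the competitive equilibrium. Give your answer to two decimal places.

1680.33

Rewriting supply in inverse form: P = 56 + Q.
Set 198 - 5Q = 56 + Q, which gives 142 = 6Q, so Q* = 23.6667 and P* = 198 - 5(23.6667) = 79.6667.
Total surplus is the full triangle between the curves from 0 to Q*: (1/2)(23.6667)(198 - 56) = 1680.3333.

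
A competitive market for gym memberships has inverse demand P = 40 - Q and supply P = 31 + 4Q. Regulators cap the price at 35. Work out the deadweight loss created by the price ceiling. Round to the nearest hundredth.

Free-market equilibrium: 40 - Q = 31 + 4Q gives Q* = 1.8, P* = 38.2.
At the ceiling price 35, quantity supplied is (35 - 31)/4 = 1; supply is the short side, so Q = 1 trades at P = 35.
At Q = 1 the demand price is 39 and the supply price is 35. Deadweight loss is the triangle between the curves from 1 to 1.8: (1/2)(39 - 35)(1.8 - 1) = 1.6.

1.60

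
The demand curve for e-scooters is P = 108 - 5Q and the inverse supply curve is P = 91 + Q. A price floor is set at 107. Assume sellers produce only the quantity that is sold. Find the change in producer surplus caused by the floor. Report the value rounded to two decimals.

Without the control, 108 - 5Q = 91 + Q so Q* = 2.8333 and P* = 93.8333.
At the floor price 107, quantity demanded is (108 - 107)/5 = 0.2; demand is the short side, so Q = 0.2 trades at P = 107.
PS goes from (1/2)(2.8333)(2.8333) = 4.0139 to 3.18 (computed as (107 - 91)(0.2) - (1/2)(1)(0.2)^2), a change of -0.8339.

-0.83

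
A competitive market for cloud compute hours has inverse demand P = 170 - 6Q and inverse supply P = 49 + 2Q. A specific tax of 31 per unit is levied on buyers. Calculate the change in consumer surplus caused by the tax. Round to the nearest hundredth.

-306.61

Without the tax, 170 - 6Q = 49 + 2Q so Q* = 15.125 and P* = 79.25.
A tax on buyers shifts demand down by 31: (170 - 31) - 6Q = 49 + 2Q, so Q_t = 11.25. Buyers pay P_b = 102.5; sellers receive P_s = P_b - 31 = 71.5.
Consumers lose the trapezoid between P* and P_b out to Q_t plus the triangle from Q_t to Q*: change in CS = 379.6875 - 686.2969 = -306.6094.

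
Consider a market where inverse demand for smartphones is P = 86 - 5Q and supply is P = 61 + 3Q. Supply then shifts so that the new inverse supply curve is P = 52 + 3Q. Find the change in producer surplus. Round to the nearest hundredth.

Initial equilibrium: Q_0 = 3.125, P_0 = 70.375; CS_0 = (1/2)(3.125)(15.625) = 24.4141, PS_0 = (1/2)(3.125)(9.375) = 14.6484.
New equilibrium: 86 - 5Q = 52 + 3Q gives Q_1 = 4.25, P_1 = 64.75; CS_1 = 45.1562, PS_1 = 27.0938.
Change in producer surplus = 27.0938 - 14.6484 = 12.4453.

12.45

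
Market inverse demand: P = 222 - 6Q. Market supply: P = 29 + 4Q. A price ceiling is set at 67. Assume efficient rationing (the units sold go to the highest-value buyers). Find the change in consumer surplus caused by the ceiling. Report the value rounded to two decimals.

Free-market equilibrium: 222 - 6Q = 29 + 4Q gives Q* = 19.3, P* = 106.2.
At P = 67, sellers supply (67 - 29)/4 = 9.5 while buyers want more, so the quantity traded is 9.5 at price 67.
CS goes from (1/2)(19.3)(115.8) = 1117.47 to 1201.75 (computed as (222 - 67)(9.5) - (1/2)(6)(9.5)^2), a change of 84.28.

84.28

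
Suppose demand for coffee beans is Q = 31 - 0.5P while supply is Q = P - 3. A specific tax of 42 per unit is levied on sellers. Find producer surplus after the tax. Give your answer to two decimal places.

16.06

Rewriting demand in inverse form: P = 62 - 2Q.
Rewriting supply in inverse form: P = 3 + Q.
Without the tax, 62 - 2Q = 3 + Q so Q* = 19.6667 and P* = 22.6667.
With the tax, sellers need 42 more per unit: 62 - 2Q = 3 + Q + 42, so Q_t = 5.6667. Buyers pay P_b = 50.6667; sellers receive P_s = P_b - 42 = 8.6667.
PS = (1/2)(Q_t)(P_s - 3) = (1/2)(5.6667)(5.6667) = 16.0556.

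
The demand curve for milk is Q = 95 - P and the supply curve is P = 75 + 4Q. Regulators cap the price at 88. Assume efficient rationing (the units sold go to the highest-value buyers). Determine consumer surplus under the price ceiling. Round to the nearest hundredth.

17.47

Rewriting demand in inverse form: P = 95 - Q.
Free-market equilibrium: 95 - Q = 75 + 4Q gives Q* = 4, P* = 91.
At P = 88, sellers supply (88 - 75)/4 = 3.25 while buyers want more, so the quantity traded is 3.25 at price 88.
The demand price at Q = 3.25 is 91.75. CS is the trapezoid between demand and 88 over [0, 3.25]: (1/2)[(95 - 88) + (91.75 - 88)](3.25) = 17.4688.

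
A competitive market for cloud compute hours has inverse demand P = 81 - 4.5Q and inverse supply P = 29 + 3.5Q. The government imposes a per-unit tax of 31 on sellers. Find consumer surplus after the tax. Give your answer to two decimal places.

Pre-tax equilibrium: 81 - 4.5Q = 29 + 3.5Q gives Q* = 6.5, P* = 51.75.
A tax on sellers shifts supply up by 31: 81 - 4.5Q = 29 + 3.5Q + 31, so Q_t = 2.625. Buyers pay P_b = 69.1875; sellers receive P_s = P_b - 31 = 38.1875.
CS = (1/2)(Q_t)(81 - P_b) = (1/2)(2.625)(11.8125) = 15.5039.

15.50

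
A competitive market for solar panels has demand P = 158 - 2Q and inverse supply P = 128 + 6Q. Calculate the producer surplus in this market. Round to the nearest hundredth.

Equilibrium: 158 - 2Q = 128 + 6Q, so Q* = 3.75 and P* = 150.5.
PS is the area between P* and the supply curve from 0 to Q*: (1/2)(3.75)(22.5) = 42.1875.

42.19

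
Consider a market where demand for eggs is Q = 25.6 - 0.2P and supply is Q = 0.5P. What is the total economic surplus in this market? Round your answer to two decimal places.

1170.29

Rewriting demand in inverse form: P = 128 - 5Q.
Rewriting supply in inverse form: P = 2Q.
Equilibrium: 128 - 5Q = 2Q, so Q* = 18.2857 and P* = 36.5714.
CS = (1/2)(18.2857)(91.4286) = 835.9184 and PS = (1/2)(18.2857)(36.5714) = 334.3673, so total surplus = 1170.2857.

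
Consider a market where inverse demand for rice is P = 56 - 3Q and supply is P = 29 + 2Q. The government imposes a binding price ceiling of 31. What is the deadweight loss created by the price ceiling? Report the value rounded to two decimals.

48.40

Without the control, 56 - 3Q = 29 + 2Q so Q* = 5.4 and P* = 39.8.
At P = 31, sellers supply (31 - 29)/2 = 1 while buyers want more, so the quantity traded is 1 at price 31.
At Q = 1 the demand price is 53 and the supply price is 31. Deadweight loss is the triangle between the curves from 1 to 5.4: (1/2)(53 - 31)(5.4 - 1) = 48.4.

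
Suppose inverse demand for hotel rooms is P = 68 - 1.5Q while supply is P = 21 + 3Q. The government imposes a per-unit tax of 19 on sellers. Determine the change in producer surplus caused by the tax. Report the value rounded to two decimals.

-105.56

Without the tax, 68 - 1.5Q = 21 + 3Q so Q* = 10.4444 and P* = 52.3333.
With the tax, sellers need 19 more per unit: 68 - 1.5Q = 21 + 3Q + 19, so Q_t = 6.2222. Buyers pay P_b = 58.6667; sellers receive P_s = P_b - 19 = 39.6667.
PS falls from (1/2)(10.4444)(31.3333) = 163.6296 to (1/2)(6.2222)(18.6667) = 58.0741, a change of -105.5556.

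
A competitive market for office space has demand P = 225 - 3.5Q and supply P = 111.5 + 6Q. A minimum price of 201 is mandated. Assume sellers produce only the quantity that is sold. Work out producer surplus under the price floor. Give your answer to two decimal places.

472.65

Without the control, 225 - 3.5Q = 111.5 + 6Q so Q* = 11.9474 and P* = 183.1842.
At P = 201, buyers demand (225 - 201)/3.5 = 6.8571 while sellers would supply more, so the quantity traded is 6.8571 at price 201.
The supply price at Q = 6.8571 is 152.6429. PS is the trapezoid between 201 and supply over [0, 6.8571]: (1/2)[(201 - 111.5) + (201 - 152.6429)](6.8571) = 472.6531.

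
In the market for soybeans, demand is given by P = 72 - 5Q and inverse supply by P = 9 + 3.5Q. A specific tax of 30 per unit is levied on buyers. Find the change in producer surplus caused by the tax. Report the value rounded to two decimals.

-69.76

Without the tax, 72 - 5Q = 9 + 3.5Q so Q* = 7.4118 and P* = 34.9412.
A tax on buyers shifts demand down by 30: (72 - 30) - 5Q = 9 + 3.5Q, so Q_t = 3.8824. Buyers pay P_b = 52.5882; sellers receive P_s = P_b - 30 = 22.5882.
Producers lose the trapezoid between P_s and P* out to Q_t plus the triangle from Q_t to Q*: change in PS = 26.3772 - 96.1349 = -69.7578.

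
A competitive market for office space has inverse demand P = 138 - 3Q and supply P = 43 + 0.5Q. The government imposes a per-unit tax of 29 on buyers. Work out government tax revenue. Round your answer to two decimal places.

546.86

Without the tax, 138 - 3Q = 43 + 0.5Q so Q* = 27.1429 and P* = 56.5714.
A tax on buyers shifts demand down by 29: (138 - 29) - 3Q = 43 + 0.5Q, so Q_t = 18.8571. Buyers pay P_b = 81.4286; sellers receive P_s = P_b - 29 = 52.4286.
Revenue is the tax times quantity traded: 29 x 18.8571 = 546.8571.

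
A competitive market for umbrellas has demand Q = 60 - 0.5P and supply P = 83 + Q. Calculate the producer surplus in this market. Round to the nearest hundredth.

76.06

Rewriting demand in inverse form: P = 120 - 2Q.
Equilibrium: 120 - 2Q = 83 + Q, so Q* = 12.3333 and P* = 95.3333.
The supply curve's price intercept is 83, so PS = (1/2)(Q*)(P* - 83) = (1/2)(12.3333)(12.3333) = 76.0556.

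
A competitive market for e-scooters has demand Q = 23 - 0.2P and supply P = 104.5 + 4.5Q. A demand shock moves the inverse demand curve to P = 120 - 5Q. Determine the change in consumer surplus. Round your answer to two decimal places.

3.60

Rewriting demand in inverse form: P = 115 - 5Q.
Initial equilibrium: Q_0 = 1.1053, P_0 = 109.4737; CS_0 = (1/2)(1.1053)(5.5263) = 3.054, PS_0 = (1/2)(1.1053)(4.9737) = 2.7486.
New equilibrium: 120 - 5Q = 104.5 + 4.5Q gives Q_1 = 1.6316, P_1 = 111.8421; CS_1 = 6.6551, PS_1 = 5.9896.
Change in consumer surplus = 6.6551 - 3.054 = 3.6011.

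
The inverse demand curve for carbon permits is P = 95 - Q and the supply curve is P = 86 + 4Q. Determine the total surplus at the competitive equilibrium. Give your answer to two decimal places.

Setting demand equal to supply, 9 = 5Q, so Q* = 1.8 and P* = 93.2.
CS = (1/2)(1.8)(1.8) = 1.62 and PS = (1/2)(1.8)(7.2) = 6.48, so total surplus = 8.1.

8.10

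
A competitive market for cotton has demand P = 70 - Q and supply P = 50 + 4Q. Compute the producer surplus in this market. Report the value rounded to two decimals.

32.00

Set 70 - Q = 50 + 4Q, which gives 20 = 5Q, so Q* = 4 and P* = 70 - (4) = 66.
PS is the area between P* and the supply curve from 0 to Q*: (1/2)(4)(16) = 32.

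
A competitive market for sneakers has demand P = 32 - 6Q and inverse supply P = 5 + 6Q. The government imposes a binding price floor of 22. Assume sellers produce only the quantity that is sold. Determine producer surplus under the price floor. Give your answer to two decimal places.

20.00

Free-market equilibrium: 32 - 6Q = 5 + 6Q gives Q* = 2.25, P* = 18.5.
At P = 22, buyers demand (32 - 22)/6 = 1.6667 while sellers would supply more, so the quantity traded is 1.6667 at price 22.
The supply price at Q = 1.6667 is 15. PS is the trapezoid between 22 and supply over [0, 1.6667]: (1/2)[(22 - 5) + (22 - 15)](1.6667) = 20.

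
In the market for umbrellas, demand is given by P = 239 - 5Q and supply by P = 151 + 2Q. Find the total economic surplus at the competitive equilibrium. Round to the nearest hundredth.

553.14

Equilibrium: 239 - 5Q = 151 + 2Q, so Q* = 12.5714 and P* = 176.1429.
CS = (1/2)(12.5714)(62.8571) = 395.102 and PS = (1/2)(12.5714)(25.1429) = 158.0408, so total surplus = 553.1429.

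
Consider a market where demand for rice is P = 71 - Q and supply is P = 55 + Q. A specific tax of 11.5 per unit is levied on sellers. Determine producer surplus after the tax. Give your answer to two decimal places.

Pre-tax equilibrium: 71 - Q = 55 + Q gives Q* = 8, P* = 63.
With the tax, sellers need 11.5 more per unit: 71 - Q = 55 + Q + 11.5, so Q_t = 2.25. Buyers pay P_b = 68.75; sellers receive P_s = P_b - 11.5 = 57.25.
PS = (1/2)(Q_t)(P_s - 55) = (1/2)(2.25)(2.25) = 2.5312.

2.53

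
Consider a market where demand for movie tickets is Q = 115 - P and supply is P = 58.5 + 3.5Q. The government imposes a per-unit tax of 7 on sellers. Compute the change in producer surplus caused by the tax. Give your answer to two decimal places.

Rewriting demand in inverse form: P = 115 - Q.
Pre-tax equilibrium: 115 - Q = 58.5 + 3.5Q gives Q* = 12.5556, P* = 102.4444.
With the tax, sellers need 7 more per unit: 115 - Q = 58.5 + 3.5Q + 7, so Q_t = 11. Buyers pay P_b = 104; sellers receive P_s = P_b - 7 = 97.
Producers lose the trapezoid between P_s and P* out to Q_t plus the triangle from Q_t to Q*: change in PS = 211.75 - 275.8735 = -64.1235.

-64.12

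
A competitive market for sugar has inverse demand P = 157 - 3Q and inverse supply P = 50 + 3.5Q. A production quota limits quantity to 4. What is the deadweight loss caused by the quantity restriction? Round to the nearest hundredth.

504.69

Unrestricted equilibrium: Q* = (157 - 50)/(3 + 3.5) = 16.4615.
At Q = 4 the demand price is 157 - 3(4) = 145 and the supply price is 50 + 3.5(4) = 64.
DWL = (1/2)(gap between curves at 4) x (Q* - 4) = (1/2)(81)(12.4615) = 504.6923.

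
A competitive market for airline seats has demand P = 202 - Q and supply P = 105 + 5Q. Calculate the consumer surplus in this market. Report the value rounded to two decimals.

130.68

Equilibrium: 202 - Q = 105 + 5Q, so Q* = 16.1667 and P* = 185.8333.
CS is the area between the demand curve and P* from 0 to Q*: (1/2)(16.1667)(16.1667) = 130.6806.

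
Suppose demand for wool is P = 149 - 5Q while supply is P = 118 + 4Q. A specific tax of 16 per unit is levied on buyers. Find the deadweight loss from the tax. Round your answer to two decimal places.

14.22

Pre-tax equilibrium: 149 - 5Q = 118 + 4Q gives Q* = 3.4444, P* = 131.7778.
With the tax, buyers' net willingness to pay falls by 16: (149 - 16) - 5Q = 118 + 4Q, so Q_t = 1.6667. Buyers pay P_b = 140.6667; sellers receive P_s = P_b - 16 = 124.6667.
Deadweight loss is the triangle between the curves from Q_t to Q*: (1/2)(3.4444 - 1.6667)(16) = 14.2222.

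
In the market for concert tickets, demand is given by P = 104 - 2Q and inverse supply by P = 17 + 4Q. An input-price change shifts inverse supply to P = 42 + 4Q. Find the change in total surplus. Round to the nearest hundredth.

Initial equilibrium: Q_0 = 14.5, P_0 = 75; CS_0 = (1/2)(14.5)(29) = 210.25, PS_0 = (1/2)(14.5)(58) = 420.5.
New equilibrium: 104 - 2Q = 42 + 4Q gives Q_1 = 10.3333, P_1 = 83.3333; CS_1 = 106.7778, PS_1 = 213.5556.
Change in total surplus = (106.7778 + 213.5556) - (210.25 + 420.5) = -310.4167.

-310.42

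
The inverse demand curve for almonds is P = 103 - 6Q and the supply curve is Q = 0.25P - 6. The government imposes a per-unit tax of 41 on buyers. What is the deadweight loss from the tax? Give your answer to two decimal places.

Rewriting supply in inverse form: P = 24 + 4Q.
Without the tax, 103 - 6Q = 24 + 4Q so Q* = 7.9 and P* = 55.6.
A tax on buyers shifts demand down by 41: (103 - 41) - 6Q = 24 + 4Q, so Q_t = 3.8. Buyers pay P_b = 80.2; sellers receive P_s = P_b - 41 = 39.2.
The welfare triangle lost has base Q* - Q_t = 4.1 and height t = 41, so DWL = (1/2)(4.1)(41) = 84.05.

84.05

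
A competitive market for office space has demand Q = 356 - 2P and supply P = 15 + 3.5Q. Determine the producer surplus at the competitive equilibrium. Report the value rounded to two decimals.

Rewriting demand in inverse form: P = 178 - 0.5Q.
Set 178 - 0.5Q = 15 + 3.5Q, which gives 163 = 4Q, so Q* = 40.75 and P* = 178 - 0.5(40.75) = 157.625.
PS is the area between P* and the supply curve from 0 to Q*: (1/2)(40.75)(142.625) = 2905.9844.

2905.98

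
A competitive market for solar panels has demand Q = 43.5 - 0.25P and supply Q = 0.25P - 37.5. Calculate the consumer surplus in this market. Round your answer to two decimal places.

Rewriting demand in inverse form: P = 174 - 4Q.
Rewriting supply in inverse form: P = 150 + 4Q.
Setting demand equal to supply, 24 = 8Q, so Q* = 3 and P* = 162.
The demand choke price is 174, so CS = (1/2)(Q*)(174 - P*) = (1/2)(3)(12) = 18.

18.00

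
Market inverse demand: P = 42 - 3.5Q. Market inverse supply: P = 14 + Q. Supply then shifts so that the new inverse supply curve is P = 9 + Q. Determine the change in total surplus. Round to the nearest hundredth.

33.89

Initial equilibrium: Q_0 = 6.2222, P_0 = 20.2222; CS_0 = (1/2)(6.2222)(21.7778) = 67.7531, PS_0 = (1/2)(6.2222)(6.2222) = 19.358.
New equilibrium: 42 - 3.5Q = 9 + Q gives Q_1 = 7.3333, P_1 = 16.3333; CS_1 = 94.1111, PS_1 = 26.8889.
Change in total surplus = (94.1111 + 26.8889) - (67.7531 + 19.358) = 33.8889.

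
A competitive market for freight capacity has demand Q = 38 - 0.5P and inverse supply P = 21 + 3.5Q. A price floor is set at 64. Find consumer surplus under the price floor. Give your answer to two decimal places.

Rewriting demand in inverse form: P = 76 - 2Q.
Free-market equilibrium: 76 - 2Q = 21 + 3.5Q gives Q* = 10, P* = 56.
At P = 64, buyers demand (76 - 64)/2 = 6 while sellers would supply more, so the quantity traded is 6 at price 64.
CS is the triangle under demand above 64: (1/2)(6)(76 - 64) = 36.

36.00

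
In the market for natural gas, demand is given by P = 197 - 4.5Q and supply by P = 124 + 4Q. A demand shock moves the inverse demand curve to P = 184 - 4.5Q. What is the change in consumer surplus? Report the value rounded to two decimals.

Initial equilibrium: Q_0 = 8.5882, P_0 = 158.3529; CS_0 = (1/2)(8.5882)(38.6471) = 165.955, PS_0 = (1/2)(8.5882)(34.3529) = 147.5156.
New equilibrium: 184 - 4.5Q = 124 + 4Q gives Q_1 = 7.0588, P_1 = 152.2353; CS_1 = 112.1107, PS_1 = 99.654.
Change in consumer surplus = 112.1107 - 165.955 = -53.8443.

-53.84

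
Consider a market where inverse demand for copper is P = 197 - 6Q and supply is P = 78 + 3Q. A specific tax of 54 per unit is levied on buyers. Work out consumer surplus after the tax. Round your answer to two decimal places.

156.48

Without the tax, 197 - 6Q = 78 + 3Q so Q* = 13.2222 and P* = 117.6667.
A tax on buyers shifts demand down by 54: (197 - 54) - 6Q = 78 + 3Q, so Q_t = 7.2222. Buyers pay P_b = 153.6667; sellers receive P_s = P_b - 54 = 99.6667.
Consumer surplus is the triangle under demand above P_b: (1/2)(7.2222)(197 - 153.6667) = 156.4815.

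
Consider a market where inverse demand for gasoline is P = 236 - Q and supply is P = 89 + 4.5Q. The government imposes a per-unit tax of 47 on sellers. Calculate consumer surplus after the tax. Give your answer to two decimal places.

165.29

Pre-tax equilibrium: 236 - Q = 89 + 4.5Q gives Q* = 26.7273, P* = 209.2727.
With the tax, sellers need 47 more per unit: 236 - Q = 89 + 4.5Q + 47, so Q_t = 18.1818. Buyers pay P_b = 217.8182; sellers receive P_s = P_b - 47 = 170.8182.
Consumer surplus is the triangle under demand above P_b: (1/2)(18.1818)(236 - 217.8182) = 165.2893.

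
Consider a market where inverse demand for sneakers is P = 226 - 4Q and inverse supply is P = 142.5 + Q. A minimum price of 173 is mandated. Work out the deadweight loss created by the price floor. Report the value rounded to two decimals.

29.76

Free-market equilibrium: 226 - 4Q = 142.5 + Q gives Q* = 16.7, P* = 159.2.
At the floor price 173, quantity demanded is (226 - 173)/4 = 13.25; demand is the short side, so Q = 13.25 trades at P = 173.
At Q = 13.25 the demand price is 173 and the supply price is 155.75. Deadweight loss is the triangle between the curves from 13.25 to 16.7: (1/2)(173 - 155.75)(16.7 - 13.25) = 29.7563.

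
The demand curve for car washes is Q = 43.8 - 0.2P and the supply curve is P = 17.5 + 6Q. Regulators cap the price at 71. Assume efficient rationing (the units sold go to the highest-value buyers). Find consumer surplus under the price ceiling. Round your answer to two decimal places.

1120.90

Rewriting demand in inverse form: P = 219 - 5Q.
Without the control, 219 - 5Q = 17.5 + 6Q so Q* = 18.3182 and P* = 127.4091.
At P = 71, sellers supply (71 - 17.5)/6 = 8.9167 while buyers want more, so the quantity traded is 8.9167 at price 71.
The demand price at Q = 8.9167 is 174.4167. CS is the trapezoid between demand and 71 over [0, 8.9167]: (1/2)[(219 - 71) + (174.4167 - 71)](8.9167) = 1120.8993.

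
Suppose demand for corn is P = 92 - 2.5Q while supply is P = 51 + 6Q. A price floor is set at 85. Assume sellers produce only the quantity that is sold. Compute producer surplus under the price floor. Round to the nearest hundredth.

71.68

Without the control, 92 - 2.5Q = 51 + 6Q so Q* = 4.8235 and P* = 79.9412.
At P = 85, buyers demand (92 - 85)/2.5 = 2.8 while sellers would supply more, so the quantity traded is 2.8 at price 85.
The supply price at Q = 2.8 is 67.8. PS is the trapezoid between 85 and supply over [0, 2.8]: (1/2)[(85 - 51) + (85 - 67.8)](2.8) = 71.68.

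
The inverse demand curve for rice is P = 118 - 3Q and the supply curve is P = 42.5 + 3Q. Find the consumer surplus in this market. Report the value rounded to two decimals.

237.51

Equilibrium: 118 - 3Q = 42.5 + 3Q, so Q* = 12.5833 and P* = 80.25.
Consumer surplus is the triangle under demand above P*: (1/2)(12.5833)(118 - 80.25) = (1/2)(12.5833)(37.75) = 237.5104.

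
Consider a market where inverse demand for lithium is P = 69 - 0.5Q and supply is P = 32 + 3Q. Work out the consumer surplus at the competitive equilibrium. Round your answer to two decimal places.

27.94

Equilibrium: 69 - 0.5Q = 32 + 3Q, so Q* = 10.5714 and P* = 63.7143.
Consumer surplus is the triangle under demand above P*: (1/2)(10.5714)(69 - 63.7143) = (1/2)(10.5714)(5.2857) = 27.9388.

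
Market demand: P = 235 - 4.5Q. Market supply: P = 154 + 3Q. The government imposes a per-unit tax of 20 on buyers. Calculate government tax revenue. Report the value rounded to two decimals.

162.67

Without the tax, 235 - 4.5Q = 154 + 3Q so Q* = 10.8 and P* = 186.4.
With the tax, buyers' net willingness to pay falls by 20: (235 - 20) - 4.5Q = 154 + 3Q, so Q_t = 8.1333. Buyers pay P_b = 198.4; sellers receive P_s = P_b - 20 = 178.4.
Tax revenue = t x Q_t = 20 x 8.1333 = 162.6667.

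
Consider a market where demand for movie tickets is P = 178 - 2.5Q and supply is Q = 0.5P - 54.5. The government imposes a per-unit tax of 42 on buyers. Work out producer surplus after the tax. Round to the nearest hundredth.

36.00

Rewriting supply in inverse form: P = 109 + 2Q.
Without the tax, 178 - 2.5Q = 109 + 2Q so Q* = 15.3333 and P* = 139.6667.
A tax on buyers shifts demand down by 42: (178 - 42) - 2.5Q = 109 + 2Q, so Q_t = 6. Buyers pay P_b = 163; sellers receive P_s = P_b - 42 = 121.
Producer surplus is the triangle above supply below P_s: (1/2)(6)(121 - 109) = 36.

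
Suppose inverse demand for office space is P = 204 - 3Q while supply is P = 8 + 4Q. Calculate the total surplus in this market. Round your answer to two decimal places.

2744.00

Setting demand equal to supply, 196 = 7Q, so Q* = 28 and P* = 120.
CS = (1/2)(28)(84) = 1176 and PS = (1/2)(28)(112) = 1568, so total surplus = 2744.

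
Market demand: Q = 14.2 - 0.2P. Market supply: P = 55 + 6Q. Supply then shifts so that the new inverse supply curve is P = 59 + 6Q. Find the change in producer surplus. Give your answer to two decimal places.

Rewriting demand in inverse form: P = 71 - 5Q.
Initial equilibrium: Q_0 = 1.4545, P_0 = 63.7273; CS_0 = (1/2)(1.4545)(7.2727) = 5.2893, PS_0 = (1/2)(1.4545)(8.7273) = 6.3471.
New equilibrium: 71 - 5Q = 59 + 6Q gives Q_1 = 1.0909, P_1 = 65.5455; CS_1 = 2.9752, PS_1 = 3.5702.
Change in producer surplus = 3.5702 - 6.3471 = -2.7769.

-2.78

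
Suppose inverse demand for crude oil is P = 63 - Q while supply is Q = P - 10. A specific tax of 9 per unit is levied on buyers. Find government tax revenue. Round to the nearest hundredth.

Rewriting supply in inverse form: P = 10 + Q.
Pre-tax equilibrium: 63 - Q = 10 + Q gives Q* = 26.5, P* = 36.5.
With the tax, buyers' net willingness to pay falls by 9: (63 - 9) - Q = 10 + Q, so Q_t = 22. Buyers pay P_b = 41; sellers receive P_s = P_b - 9 = 32.
Tax revenue = t x Q_t = 9 x 22 = 198.

198.00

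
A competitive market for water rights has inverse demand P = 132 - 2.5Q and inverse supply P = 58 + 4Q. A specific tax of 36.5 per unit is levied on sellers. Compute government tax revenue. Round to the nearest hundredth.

210.58

Without the tax, 132 - 2.5Q = 58 + 4Q so Q* = 11.3846 and P* = 103.5385.
With the tax, sellers need 36.5 more per unit: 132 - 2.5Q = 58 + 4Q + 36.5, so Q_t = 5.7692. Buyers pay P_b = 117.5769; sellers receive P_s = P_b - 36.5 = 81.0769.
Tax revenue = t x Q_t = 36.5 x 5.7692 = 210.5769.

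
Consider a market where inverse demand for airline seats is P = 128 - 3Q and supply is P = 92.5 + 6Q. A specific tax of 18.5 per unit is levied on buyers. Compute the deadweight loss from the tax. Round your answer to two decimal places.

Pre-tax equilibrium: 128 - 3Q = 92.5 + 6Q gives Q* = 3.9444, P* = 116.1667.
With the tax, buyers' net willingness to pay falls by 18.5: (128 - 18.5) - 3Q = 92.5 + 6Q, so Q_t = 1.8889. Buyers pay P_b = 122.3333; sellers receive P_s = P_b - 18.5 = 103.8333.
The welfare triangle lost has base Q* - Q_t = 2.0556 and height t = 18.5, so DWL = (1/2)(2.0556)(18.5) = 19.0139.

19.01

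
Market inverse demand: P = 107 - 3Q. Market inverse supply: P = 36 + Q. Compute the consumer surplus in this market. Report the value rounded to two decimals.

Setting demand equal to supply, 71 = 4Q, so Q* = 17.75 and P* = 53.75.
The demand choke price is 107, so CS = (1/2)(Q*)(107 - P*) = (1/2)(17.75)(53.25) = 472.5938.

472.59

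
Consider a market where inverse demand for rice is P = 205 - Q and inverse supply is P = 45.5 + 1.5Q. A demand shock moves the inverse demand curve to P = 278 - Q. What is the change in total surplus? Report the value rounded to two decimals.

Initial equilibrium: Q_0 = 63.8, P_0 = 141.2; CS_0 = (1/2)(63.8)(63.8) = 2035.22, PS_0 = (1/2)(63.8)(95.7) = 3052.83.
New equilibrium: 278 - Q = 45.5 + 1.5Q gives Q_1 = 93, P_1 = 185; CS_1 = 4324.5, PS_1 = 6486.75.
Change in total surplus = (4324.5 + 6486.75) - (2035.22 + 3052.83) = 5723.2.

5723.20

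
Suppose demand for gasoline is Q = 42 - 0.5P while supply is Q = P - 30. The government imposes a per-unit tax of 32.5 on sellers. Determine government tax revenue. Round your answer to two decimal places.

Rewriting demand in inverse form: P = 84 - 2Q.
Rewriting supply in inverse form: P = 30 + Q.
Pre-tax equilibrium: 84 - 2Q = 30 + Q gives Q* = 18, P* = 48.
With the tax, sellers need 32.5 more per unit: 84 - 2Q = 30 + Q + 32.5, so Q_t = 7.1667. Buyers pay P_b = 69.6667; sellers receive P_s = P_b - 32.5 = 37.1667.
Tax revenue = t x Q_t = 32.5 x 7.1667 = 232.9167.

232.92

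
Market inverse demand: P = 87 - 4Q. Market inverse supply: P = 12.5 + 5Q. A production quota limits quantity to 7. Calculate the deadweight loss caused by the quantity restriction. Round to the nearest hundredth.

7.35

Without the quota, 87 - 4Q = 12.5 + 5Q gives Q* = 8.2778.
At Q = 7 the demand price is 87 - 4(7) = 59 and the supply price is 12.5 + 5(7) = 47.5.
Deadweight loss is the triangle between the curves from 7 to 8.2778: (1/2)(59 - 47.5)(8.2778 - 7) = 7.3472.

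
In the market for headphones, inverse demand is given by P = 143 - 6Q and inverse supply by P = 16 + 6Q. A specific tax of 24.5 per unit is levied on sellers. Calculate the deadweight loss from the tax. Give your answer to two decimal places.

Without the tax, 143 - 6Q = 16 + 6Q so Q* = 10.5833 and P* = 79.5.
A tax on sellers shifts supply up by 24.5: 143 - 6Q = 16 + 6Q + 24.5, so Q_t = 8.5417. Buyers pay P_b = 91.75; sellers receive P_s = P_b - 24.5 = 67.25.
Deadweight loss is the triangle between the curves from Q_t to Q*: (1/2)(10.5833 - 8.5417)(24.5) = 25.0104.

25.01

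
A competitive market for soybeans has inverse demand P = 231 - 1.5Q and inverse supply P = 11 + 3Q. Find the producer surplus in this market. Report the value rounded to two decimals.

Set 231 - 1.5Q = 11 + 3Q, which gives 220 = 4.5Q, so Q* = 48.8889 and P* = 231 - 1.5(48.8889) = 157.6667.
PS is the area between P* and the supply curve from 0 to Q*: (1/2)(48.8889)(146.6667) = 3585.1852.

3585.19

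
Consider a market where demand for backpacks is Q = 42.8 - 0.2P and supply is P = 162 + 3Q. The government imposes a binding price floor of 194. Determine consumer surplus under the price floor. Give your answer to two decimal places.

40.00

Rewriting demand in inverse form: P = 214 - 5Q.
Free-market equilibrium: 214 - 5Q = 162 + 3Q gives Q* = 6.5, P* = 181.5.
At the floor price 194, quantity demanded is (214 - 194)/5 = 4; demand is the short side, so Q = 4 trades at P = 194.
CS is the triangle under demand above 194: (1/2)(4)(214 - 194) = 40.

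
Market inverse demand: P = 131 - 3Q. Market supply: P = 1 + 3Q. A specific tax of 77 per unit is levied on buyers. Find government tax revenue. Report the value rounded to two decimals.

Pre-tax equilibrium: 131 - 3Q = 1 + 3Q gives Q* = 21.6667, P* = 66.
A tax on buyers shifts demand down by 77: (131 - 77) - 3Q = 1 + 3Q, so Q_t = 8.8333. Buyers pay P_b = 104.5; sellers receive P_s = P_b - 77 = 27.5.
Revenue is the tax times quantity traded: 77 x 8.8333 = 680.1667.

680.17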